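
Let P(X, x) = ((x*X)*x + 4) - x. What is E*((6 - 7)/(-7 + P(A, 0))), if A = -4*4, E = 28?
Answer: 28/3 ≈ 9.3333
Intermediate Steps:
A = -16
P(X, x) = 4 - x + X*x**2 (P(X, x) = ((X*x)*x + 4) - x = (X*x**2 + 4) - x = (4 + X*x**2) - x = 4 - x + X*x**2)
E*((6 - 7)/(-7 + P(A, 0))) = 28*((6 - 7)/(-7 + (4 - 1*0 - 16*0**2))) = 28*(-1/(-7 + (4 + 0 - 16*0))) = 28*(-1/(-7 + (4 + 0 + 0))) = 28*(-1/(-7 + 4)) = 28*(-1/(-3)) = 28*(-1*(-1/3)) = 28*(1/3) = 28/3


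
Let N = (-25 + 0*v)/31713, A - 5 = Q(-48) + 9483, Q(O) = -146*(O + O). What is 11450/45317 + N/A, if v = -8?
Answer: 8534626797475/33778492045584 ≈ 0.25266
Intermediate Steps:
Q(O) = -292*O
A = 23504 (A = 5 + (-292*(-48) + 9483) = 5 + (14016 + 9483) = 5 + 23499 = 23504)
N = -25/31713 (N = (-25 + 0*(-8))/31713 = (-25 + 0)*(1/31713) = -25*1/31713 = -25/31713 ≈ -0.00078832)
11450/45317 + N/A = 11450/45317 - 25/31713/23504 = 11450*(1/45317) - 25/31713*1/23504 = 11450/45317 - 25/745382352 = 8534626797475/33778492045584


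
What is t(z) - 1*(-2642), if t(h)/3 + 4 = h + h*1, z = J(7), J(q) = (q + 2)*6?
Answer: 2954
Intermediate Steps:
J(q) = 12 + 6*q (J(q) = (2 + q)*6 = 12 + 6*q)
z = 54 (z = 12 + 6*7 = 12 + 42 = 54)
t(h) = -12 + 6*h (t(h) = -12 + 3*(h + h*1) = -12 + 3*(h + h) = -12 + 3*(2*h) = -12 + 6*h)
t(z) - 1*(-2642) = (-12 + 6*54) - 1*(-2642) = (-12 + 324) + 2642 = 312 + 2642 = 2954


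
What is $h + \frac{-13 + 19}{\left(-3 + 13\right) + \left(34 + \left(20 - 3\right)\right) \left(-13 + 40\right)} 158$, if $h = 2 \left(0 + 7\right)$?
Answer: $\frac{20366}{1387} \approx 14.683$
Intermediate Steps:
$h = 14$ ($h = 2 \cdot 7 = 14$)
$h + \frac{-13 + 19}{\left(-3 + 13\right) + \left(34 + \left(20 - 3\right)\right) \left(-13 + 40\right)} 158 = 14 + \frac{-13 + 19}{\left(-3 + 13\right) + \left(34 + \left(20 - 3\right)\right) \left(-13 + 40\right)} 158 = 14 + \frac{6}{10 + \left(34 + 17\right) 27} \cdot 158 = 14 + \frac{6}{10 + 51 \cdot 27} \cdot 158 = 14 + \frac{6}{10 + 1377} \cdot 158 = 14 + \frac{6}{1387} \cdot 158 = 14 + \frac{948}{1387} = \frac{20366}{1387}$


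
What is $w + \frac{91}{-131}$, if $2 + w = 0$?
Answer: $- \frac{353}{131} \approx -2.6947$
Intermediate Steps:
$w = -2$ ($w = -2 + 0 = -2$)
$w + \frac{91}{-131} = -2 + \frac{91}{-131} = -2 + 91 \left(- \frac{1}{131}\right) = -2 - \frac{91}{131} = - \frac{353}{131}$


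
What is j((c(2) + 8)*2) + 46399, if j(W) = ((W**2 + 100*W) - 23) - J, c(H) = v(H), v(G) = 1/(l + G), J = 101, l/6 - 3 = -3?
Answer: 48264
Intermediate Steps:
l = 0 (l = 18 + 6*(-3) = 18 - 18 = 0)
v(G) = 1/G (v(G) = 1/(0 + G) = 1/G)
c(H) = 1/H
j(W) = -124 + W**2 + 100*W (j(W) = ((W**2 + 100*W) - 23) - 1*101 = (-23 + W**2 + 100*W) - 101 = -124 + W**2 + 100*W)
j((c(2) + 8)*2) + 46399 = (-124 + ((1/2 + 8)*2)**2 + 100*((1/2 + 8)*2)) + 46399 = (-124 + ((17/2)*2)**2 + 100*((17/2)*2)) + 46399 = (-124 + 17**2 + 100*17) + 46399 = (-124 + 289 + 1700) + 46399 = 1865 + 46399 = 48264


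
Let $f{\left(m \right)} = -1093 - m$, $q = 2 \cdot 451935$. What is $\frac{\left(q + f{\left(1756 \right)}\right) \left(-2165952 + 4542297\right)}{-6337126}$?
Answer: $- \frac{2141136748245}{6337126} \approx -3.3787 \cdot 10^{5}$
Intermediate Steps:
$q = 903870$
$\frac{\left(q + f{\left(1756 \right)}\right) \left(-2165952 + 4542297\right)}{-6337126} = \frac{\left(903870 - 2849\right) \left(-2165952 + 4542297\right)}{-6337126} = \left(903870 - 2849\right) 2376345 \left(- \frac{1}{6337126}\right) = 901021 \cdot 2376345 \left(- \frac{1}{6337126}\right) = 2141136748245 \left(- \frac{1}{6337126}\right) = - \frac{2141136748245}{6337126}$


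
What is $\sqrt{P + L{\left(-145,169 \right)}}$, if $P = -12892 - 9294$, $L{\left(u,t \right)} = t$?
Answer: $i \sqrt{22017} \approx 148.38 i$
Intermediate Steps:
$P = -22186$
$\sqrt{P + L{\left(-145,169 \right)}} = \sqrt{-22186 + 169} = \sqrt{-22017} = i \sqrt{22017}$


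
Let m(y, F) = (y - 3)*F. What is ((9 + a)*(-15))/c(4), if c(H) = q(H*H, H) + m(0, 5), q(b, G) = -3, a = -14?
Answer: -25/6 ≈ -4.1667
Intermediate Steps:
m(y, F) = F*(-3 + y) (m(y, F) = (-3 + y)*F = F*(-3 + y))
c(H) = -18 (c(H) = -3 + 5*(-3 + 0) = -3 + 5*(-3) = -3 - 15 = -18)
((9 + a)*(-15))/c(4) = ((9 - 14)*(-15))/(-18) = -5*(-15)*(-1/18) = 75*(-1/18) = -25/6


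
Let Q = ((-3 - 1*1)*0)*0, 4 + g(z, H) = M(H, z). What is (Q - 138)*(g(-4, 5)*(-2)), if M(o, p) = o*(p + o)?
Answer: 276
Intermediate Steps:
M(o, p) = o*(o + p)
g(z, H) = -4 + H*(H + z)
Q = 0 (Q = ((-3 - 1)*0)*0 = -4*0*0 = 0*0 = 0)
(Q - 138)*(g(-4, 5)*(-2)) = (0 - 138)*((-4 + 5*(5 - 4))*(-2)) = -138*(-4 + 5*1)*(-2) = -138*(-4 + 5)*(-2) = -138*(-2) = 276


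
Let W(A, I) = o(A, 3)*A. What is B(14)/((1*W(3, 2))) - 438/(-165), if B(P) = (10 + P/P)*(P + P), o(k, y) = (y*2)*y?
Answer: 12412/1485 ≈ 8.3582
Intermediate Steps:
o(k, y) = 2*y² (o(k, y) = (2*y)*y = 2*y²)
W(A, I) = 18*A (W(A, I) = (2*3²)*A = (2*9)*A = 18*A)
B(P) = 22*P (B(P) = (10 + 1)*(2*P) = 11*(2*P) = 22*P)
B(14)/((1*W(3, 2))) - 438/(-165) = (22*14)/((1*(18*3))) - 438/(-165) = 308/((1*54)) - 438*(-1/165) = 308/54 + 146/55 = 308*(1/54) + 146/55 = 154/27 + 146/55 = 12412/1485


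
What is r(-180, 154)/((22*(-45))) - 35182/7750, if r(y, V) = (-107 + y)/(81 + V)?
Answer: -163657361/36060750 ≈ -4.5384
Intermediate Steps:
r(y, V) = (-107 + y)/(81 + V)
r(-180, 154)/((22*(-45))) - 35182/7750 = ((-107 - 180)/(81 + 154))/((22*(-45))) - 35182/7750 = (-287/235)/(-990) - 35182*1/7750 = ((1/235)*(-287))*(-1/990) - 17591/3875 = -287/235*(-1/990) - 17591/3875 = 287/232650 - 17591/3875 = -163657361/36060750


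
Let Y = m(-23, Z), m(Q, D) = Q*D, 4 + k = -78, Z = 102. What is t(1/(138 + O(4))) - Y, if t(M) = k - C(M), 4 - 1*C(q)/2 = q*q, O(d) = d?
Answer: 22744993/10082 ≈ 2256.0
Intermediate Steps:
k = -82 (k = -4 - 78 = -82)
m(Q, D) = D*Q
Y = -2346 (Y = 102*(-23) = -2346)
C(q) = 8 - 2*q**2 (C(q) = 8 - 2*q*q = 8 - 2*q**2)
t(M) = -90 + 2*M**2 (t(M) = -82 - (8 - 2*M**2) = -82 + (-8 + 2*M**2) = -90 + 2*M**2)
t(1/(138 + O(4))) - Y = (-90 + 2*(1/(138 + 4))**2) - 1*(-2346) = (-90 + 2*(1/142)**2) + 2346 = (-90 + 2*(1/20164)) + 2346 = (-90 + 1/10082) + 2346 = -907379/10082 + 2346 = 22744993/10082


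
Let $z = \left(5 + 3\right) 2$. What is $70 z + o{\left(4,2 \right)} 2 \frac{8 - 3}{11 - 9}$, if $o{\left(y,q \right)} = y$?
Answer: $1140$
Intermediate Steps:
$z = 16$ ($z = 8 \cdot 2 = 16$)
$70 z + o{\left(4,2 \right)} 2 \frac{8 - 3}{11 - 9} = 70 \cdot 16 + 4 \cdot 2 \frac{8 - 3}{11 - 9} = 1120 + 8 \cdot \frac{5}{2} = 1120 + 20 = 1140$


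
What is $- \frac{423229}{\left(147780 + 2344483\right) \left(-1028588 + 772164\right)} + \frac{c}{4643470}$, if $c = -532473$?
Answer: $- \frac{7397582065123751}{64511531616098840} \approx -0.11467$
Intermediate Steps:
$- \frac{423229}{\left(147780 + 2344483\right) \left(-1028588 + 772164\right)} + \frac{c}{4643470} = - \frac{423229}{\left(147780 + 2344483\right) \left(-1028588 + 772164\right)} - \frac{532473}{4643470} = - \frac{423229}{2492263 \left(-256424\right)} - \frac{23151}{201890} = - \frac{423229}{-639076047512} - \frac{23151}{201890} = \left(-423229\right) \left(- \frac{1}{639076047512}\right) - \frac{23151}{201890} = \frac{423229}{639076047512} - \frac{23151}{201890} = - \frac{7397582065123751}{64511531616098840}$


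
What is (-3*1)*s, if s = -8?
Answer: 24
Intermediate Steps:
(-3*1)*s = -3*1*(-8) = -3*(-8) = 24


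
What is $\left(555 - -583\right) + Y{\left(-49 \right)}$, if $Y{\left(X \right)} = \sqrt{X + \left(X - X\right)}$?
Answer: $1138 + 7 i \approx 1138.0 + 7.0 i$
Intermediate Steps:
$Y{\left(X \right)} = \sqrt{X}$ ($Y{\left(X \right)} = \sqrt{X + 0} = \sqrt{X}$)
$\left(555 - -583\right) + Y{\left(-49 \right)} = \left(555 - -583\right) + \sqrt{-49} = \left(555 + 583\right) + 7 i = 1138 + 7 i$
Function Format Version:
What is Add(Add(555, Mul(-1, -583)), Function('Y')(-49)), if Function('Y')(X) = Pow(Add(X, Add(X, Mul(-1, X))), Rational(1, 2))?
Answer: Add(1138, Mul(7, I)) ≈ Add(1138.0, Mul(7.0000, I))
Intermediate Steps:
Function('Y')(X) = Pow(X, Rational(1, 2)) (Function('Y')(X) = Pow(Add(X, 0), Rational(1, 2)) = Pow(X, Rational(1, 2)))
Add(Add(555, Mul(-1, -583)), Function('Y')(-49)) = Add(Add(555, Mul(-1, -583)), Pow(-49, Rational(1, 2))) = Add(Add(555, 583), Mul(7, I)) = Add(1138, Mul(7, I))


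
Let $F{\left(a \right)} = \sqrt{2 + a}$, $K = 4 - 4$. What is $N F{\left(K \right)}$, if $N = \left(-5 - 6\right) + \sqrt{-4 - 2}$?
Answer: $\sqrt{2} \left(-11 + i \sqrt{6}\right) \approx -15.556 + 3.4641 i$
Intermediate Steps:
$K = 0$ ($K = 4 - 4 = 0$)
$N = -11 + i \sqrt{6}$ ($N = \left(-5 - 6\right) + \sqrt{-6} = -11 + i \sqrt{6} \approx -11.0 + 2.4495 i$)
$N F{\left(K \right)} = \left(-11 + i \sqrt{6}\right) \sqrt{2 + 0} = \left(-11 + i \sqrt{6}\right) \sqrt{2} = \sqrt{2} \left(-11 + i \sqrt{6}\right)$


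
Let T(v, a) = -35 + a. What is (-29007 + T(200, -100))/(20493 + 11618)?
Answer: -29142/32111 ≈ -0.90754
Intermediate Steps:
(-29007 + T(200, -100))/(20493 + 11618) = (-29007 + (-35 - 100))/(20493 + 11618) = (-29007 - 135)/32111 = -29142*1/32111 = -29142/32111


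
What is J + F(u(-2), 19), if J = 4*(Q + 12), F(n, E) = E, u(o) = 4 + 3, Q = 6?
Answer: 91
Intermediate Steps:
u(o) = 7
J = 72 (J = 4*(6 + 12) = 4*18 = 72)
J + F(u(-2), 19) = 72 + 19 = 91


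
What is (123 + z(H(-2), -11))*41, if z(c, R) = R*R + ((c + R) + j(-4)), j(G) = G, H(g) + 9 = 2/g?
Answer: 8979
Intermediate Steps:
H(g) = -9 + 2/g
z(c, R) = -4 + R + c + R² (z(c, R) = R*R + ((c + R) - 4) = R² + ((R + c) - 4) = R² + (-4 + R + c) = -4 + R + c + R²)
(123 + z(H(-2), -11))*41 = (123 + (-4 - 11 + (-9 + 2/(-2)) + (-11)²))*41 = (123 + (-4 - 11 + (-9 + 2*(-½)) + 121))*41 = (123 + (-4 - 11 + (-9 - 1) + 121))*41 = (123 + (-4 - 11 - 10 + 121))*41 = (123 + 96)*41 = 219*41 = 8979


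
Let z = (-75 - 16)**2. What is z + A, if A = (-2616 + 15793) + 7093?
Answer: 28551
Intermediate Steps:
A = 20270 (A = 13177 + 7093 = 20270)
z = 8281 (z = (-91)**2 = 8281)
z + A = 8281 + 20270 = 28551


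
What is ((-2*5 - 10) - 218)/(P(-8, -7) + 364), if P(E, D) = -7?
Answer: -⅔ ≈ -0.66667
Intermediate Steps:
((-2*5 - 10) - 218)/(P(-8, -7) + 364) = ((-2*5 - 10) - 218)/(-7 + 364) = ((-10 - 10) - 218)/357 = (-20 - 218)*(1/357) = -238*1/357 = -⅔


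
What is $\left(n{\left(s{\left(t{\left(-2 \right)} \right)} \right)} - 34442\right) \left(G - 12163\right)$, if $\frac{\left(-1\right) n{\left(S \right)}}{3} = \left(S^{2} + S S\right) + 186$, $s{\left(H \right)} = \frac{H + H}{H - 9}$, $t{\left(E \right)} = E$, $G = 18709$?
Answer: $- \frac{27722938416}{121} \approx -2.2912 \cdot 10^{8}$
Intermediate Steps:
$s{\left(H \right)} = \frac{2 H}{-9 + H}$
$n{\left(S \right)} = -558 - 6 S^{2}$ ($n{\left(S \right)} = - 3 \left(\left(S^{2} + S S\right) + 186\right) = - 3 \left(\left(S^{2} + S^{2}\right) + 186\right) = - 3 \left(2 S^{2} + 186\right) = - 3 \left(186 + 2 S^{2}\right) = -558 - 6 S^{2}$)
$\left(n{\left(s{\left(t{\left(-2 \right)} \right)} \right)} - 34442\right) \left(G - 12163\right) = \left(\left(-558 - 6 \left(2 \left(-2\right) \frac{1}{-9 - 2}\right)^{2}\right) - 34442\right) \left(18709 - 12163\right) = \left(\left(-558 - 6 \left(2 \left(-2\right) \frac{1}{-11}\right)^{2}\right) - 34442\right) 6546 = \left(\left(-558 - 6 \left(2 \left(-2\right) \left(- \frac{1}{11}\right)\right)^{2}\right) - 34442\right) 6546 = \left(\left(-558 - 6 \left(\frac{4}{11}\right)^{2}\right) - 34442\right) 6546 = \left(\left(-558 - \frac{96}{121}\right) - 34442\right) 6546 = \left(- \frac{67614}{121} - 34442\right) 6546 = \left(- \frac{4235096}{121}\right) 6546 = - \frac{27722938416}{121}$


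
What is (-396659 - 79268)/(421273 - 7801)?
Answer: -475927/413472 ≈ -1.1511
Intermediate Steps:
(-396659 - 79268)/(421273 - 7801) = -475927/413472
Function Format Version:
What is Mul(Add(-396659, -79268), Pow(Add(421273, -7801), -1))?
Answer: Rational(-475927, 413472) ≈ -1.1511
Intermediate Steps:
Mul(Add(-396659, -79268), Pow(Add(421273, -7801), -1)) = Mul(-475927, Pow(413472, -1)) = Mul(-475927, Rational(1, 413472)) = Rational(-475927, 413472)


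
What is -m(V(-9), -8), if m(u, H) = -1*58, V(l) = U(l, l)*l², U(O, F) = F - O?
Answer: 58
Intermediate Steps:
V(l) = 0 (V(l) = (l - l)*l² = 0*l² = 0)
m(u, H) = -58
-m(V(-9), -8) = -1*(-58) = 58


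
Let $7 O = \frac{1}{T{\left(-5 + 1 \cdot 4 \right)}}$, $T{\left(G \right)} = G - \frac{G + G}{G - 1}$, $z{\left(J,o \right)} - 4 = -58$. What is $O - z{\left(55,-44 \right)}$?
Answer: $\frac{755}{14} \approx 53.929$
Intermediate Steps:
$z{\left(J,o \right)} = -54$ ($z{\left(J,o \right)} = 4 - 58 = -54$)
$T{\left(G \right)} = G - \frac{2 G}{-1 + G}$
$O = - \frac{1}{14}$ ($O = \frac{1}{7 \frac{\left(-5 + 1 \cdot 4\right) \left(-3 + \left(-5 + 1 \cdot 4\right)\right)}{-1 + \left(-5 + 1 \cdot 4\right)}} = \frac{1}{7 \frac{\left(-5 + 4\right) \left(-3 + \left(-5 + 4\right)\right)}{-1 + \left(-5 + 4\right)}} = \frac{1}{7 \left(- \frac{-3 - 1}{-1 - 1}\right)} = \frac{1}{7 \left(\left(-1\right) \frac{1}{-2} \left(-4\right)\right)} = \frac{1}{7 \left(\left(-1\right) \left(- \frac{1}{2}\right) \left(-4\right)\right)} = \frac{1}{7 \left(-2\right)} = \frac{1}{7} \left(- \frac{1}{2}\right) = - \frac{1}{14} \approx -0.071429$)
$O - z{\left(55,-44 \right)} = - \frac{1}{14} - -54 = - \frac{1}{14} + 54 = \frac{755}{14}$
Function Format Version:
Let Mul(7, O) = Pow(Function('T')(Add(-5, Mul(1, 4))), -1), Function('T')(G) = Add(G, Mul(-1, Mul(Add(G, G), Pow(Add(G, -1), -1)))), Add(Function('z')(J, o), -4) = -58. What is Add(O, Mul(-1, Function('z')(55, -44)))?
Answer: Rational(755, 14) ≈ 53.929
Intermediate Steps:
Function('z')(J, o) = -54 (Function('z')(J, o) = Add(4, -58) = -54)
Function('T')(G) = Add(G, Mul(-2, G, Pow(Add(-1, G), -1))) (Function('T')(G) = Add(G, Mul(-1, Mul(Mul(2, G), Pow(Add(-1, G), -1)))) = Add(G, Mul(-1, Mul(2, G, Pow(Add(-1, G), -1)))) = Add(G, Mul(-2, G, Pow(Add(-1, G), -1))))
O = Rational(-1, 14) (O = Mul(Rational(1, 7), Pow(Mul(Add(-5, Mul(1, 4)), Pow(Add(-1, Add(-5, Mul(1, 4))), -1), Add(-3, Add(-5, Mul(1, 4)))), -1)) = Mul(Rational(1, 7), Pow(Mul(Add(-5, 4), Pow(Add(-1, Add(-5, 4)), -1), Add(-3, Add(-5, 4))), -1)) = Mul(Rational(1, 7), Pow(Mul(-1, Pow(Add(-1, -1), -1), Add(-3, -1)), -1)) = Mul(Rational(1, 7), Pow(Mul(-1, Pow(-2, -1), -4), -1)) = Mul(Rational(1, 7), Pow(Mul(-1, Rational(-1, 2), -4), -1)) = Mul(Rational(1, 7), Pow(-2, -1)) = Mul(Rational(1, 7), Rational(-1, 2)) = Rational(-1, 14) ≈ -0.071429)
Add(O, Mul(-1, Function('z')(55, -44))) = Add(Rational(-1, 14), Mul(-1, -54)) = Add(Rational(-1, 14), 54) = Rational(755, 14)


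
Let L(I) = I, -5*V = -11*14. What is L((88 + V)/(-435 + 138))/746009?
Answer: -2/3730045 ≈ -5.3619e-7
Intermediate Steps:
V = 154/5 (V = -(-11)*14/5 = -1/5*(-154) = 154/5 ≈ 30.800)
L((88 + V)/(-435 + 138))/746009 = ((88 + 154/5)/(-435 + 138))/746009 = ((594/5)/(-297))*(1/746009) = ((594/5)*(-1/297))*(1/746009) = -2/5*1/746009 = -2/3730045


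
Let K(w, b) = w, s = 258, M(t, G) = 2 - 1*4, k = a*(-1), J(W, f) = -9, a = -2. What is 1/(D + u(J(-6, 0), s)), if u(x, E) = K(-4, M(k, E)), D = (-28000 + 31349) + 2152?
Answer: 1/5497 ≈ 0.00018192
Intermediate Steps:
k = 2 (k = -2*(-1) = 2)
M(t, G) = -2 (M(t, G) = 2 - 4 = -2)
D = 5501 (D = 3349 + 2152 = 5501)
u(x, E) = -4
1/(D + u(J(-6, 0), s)) = 1/(5501 - 4) = 1/5497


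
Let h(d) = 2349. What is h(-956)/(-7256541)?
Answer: -783/2418847 ≈ -0.00032371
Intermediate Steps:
h(-956)/(-7256541) = 2349/(-7256541) = 2349*(-1/7256541) = -783/2418847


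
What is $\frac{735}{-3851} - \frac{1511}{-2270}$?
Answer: $\frac{4150411}{8741770} \approx 0.47478$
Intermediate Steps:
$\frac{735}{-3851} - \frac{1511}{-2270} = 735 \left(- \frac{1}{3851}\right) - - \frac{1511}{2270} = - \frac{735}{3851} + \frac{1511}{2270} = \frac{4150411}{8741770}$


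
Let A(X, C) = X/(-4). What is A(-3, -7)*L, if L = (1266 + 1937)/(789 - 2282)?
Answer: -9609/5972 ≈ -1.6090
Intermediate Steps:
A(X, C) = -X/4 (A(X, C) = X*(-¼) = -X/4)
L = -3203/1493 (L = 3203/(-1493) = 3203*(-1/1493) = -3203/1493 ≈ -2.1453)
A(-3, -7)*L = -¼*(-3)*(-3203/1493) = (¾)*(-3203/1493) = -9609/5972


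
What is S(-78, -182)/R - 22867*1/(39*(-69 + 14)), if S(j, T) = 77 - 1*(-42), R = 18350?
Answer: 6459457/605550 ≈ 10.667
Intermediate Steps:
S(j, T) = 119 (S(j, T) = 77 + 42 = 119)
S(-78, -182)/R - 22867*1/(39*(-69 + 14)) = 119/18350 - 22867*1/(39*(-69 + 14)) = 119*(1/18350) - 22867/(39*(-55)) = 119/18350 - 22867/(-2145) = 119/18350 - 22867*(-1/2145) = 119/18350 + 1759/165 = 6459457/605550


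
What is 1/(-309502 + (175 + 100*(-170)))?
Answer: -1/326327 ≈ -3.0644e-6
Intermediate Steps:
1/(-309502 + (175 + 100*(-170))) = 1/(-309502 + (175 - 17000)) = 1/(-309502 - 16825) = 1/(-326327) = -1/326327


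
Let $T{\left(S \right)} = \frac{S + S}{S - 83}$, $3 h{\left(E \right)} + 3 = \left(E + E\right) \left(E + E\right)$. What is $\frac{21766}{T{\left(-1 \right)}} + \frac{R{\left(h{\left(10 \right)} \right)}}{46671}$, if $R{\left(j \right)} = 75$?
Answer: $\frac{14221773829}{15557} \approx 9.1417 \cdot 10^{5}$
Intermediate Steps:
$h{\left(E \right)} = -1 + \frac{4 E^{2}}{3}$ ($h{\left(E \right)} = -1 + \frac{\left(E + E\right) \left(E + E\right)}{3} = -1 + \frac{2 E 2 E}{3} = -1 + \frac{4 E^{2}}{3}$)
$T{\left(S \right)} = \frac{2 S}{-83 + S}$
$\frac{21766}{T{\left(-1 \right)}} + \frac{R{\left(h{\left(10 \right)} \right)}}{46671} = \frac{21766}{2 \left(-1\right) \frac{1}{-83 - 1}} + \frac{75}{46671} = \frac{21766}{2 \left(-1\right) \frac{1}{-84}} + 75 \cdot \frac{1}{46671} = \frac{21766}{2 \left(-1\right) \left(- \frac{1}{84}\right)} + \frac{25}{15557} = 21766 \frac{1}{\frac{1}{42}} + \frac{25}{15557} = 21766 \cdot 42 + \frac{25}{15557} = 914172 + \frac{25}{15557} = \frac{14221773829}{15557}$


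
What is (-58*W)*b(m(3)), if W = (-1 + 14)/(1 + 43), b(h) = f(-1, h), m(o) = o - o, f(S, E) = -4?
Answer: 754/11 ≈ 68.545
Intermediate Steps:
m(o) = 0
b(h) = -4
W = 13/44 ≈ 0.29545
(-58*W)*b(m(3)) = -58*13/44*(-4) = -377/22*(-4) = 754/11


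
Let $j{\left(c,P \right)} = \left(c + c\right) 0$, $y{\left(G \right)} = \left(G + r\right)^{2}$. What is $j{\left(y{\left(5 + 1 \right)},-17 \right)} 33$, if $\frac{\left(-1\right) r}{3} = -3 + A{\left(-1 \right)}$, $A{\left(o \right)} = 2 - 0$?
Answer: $0$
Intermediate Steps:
$A{\left(o \right)} = 2$ ($A{\left(o \right)} = 2 + 0 = 2$)
$r = 3$ ($r = - 3 \left(-3 + 2\right) = \left(-3\right) \left(-1\right) = 3$)
$y{\left(G \right)} = \left(3 + G\right)^{2}$ ($y{\left(G \right)} = \left(G + 3\right)^{2} = \left(3 + G\right)^{2}$)
$j{\left(c,P \right)} = 0$ ($j{\left(c,P \right)} = 2 c 0 = 0$)
$j{\left(y{\left(5 + 1 \right)},-17 \right)} 33 = 0 \cdot 33 = 0$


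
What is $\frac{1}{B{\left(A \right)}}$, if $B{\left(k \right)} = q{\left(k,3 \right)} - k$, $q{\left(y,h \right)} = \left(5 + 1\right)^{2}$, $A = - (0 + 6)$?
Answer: $\frac{1}{42} \approx 0.02381$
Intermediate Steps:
$A = -6$ ($A = \left(-1\right) 6 = -6$)
$q{\left(y,h \right)} = 36$ ($q{\left(y,h \right)} = 6^{2} = 36$)
$B{\left(k \right)} = 36 - k$
$\frac{1}{B{\left(A \right)}} = \frac{1}{36 - -6} = \frac{1}{36 + 6} = \frac{1}{42}$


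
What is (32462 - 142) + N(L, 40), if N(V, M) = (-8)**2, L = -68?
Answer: 32384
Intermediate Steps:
N(V, M) = 64
(32462 - 142) + N(L, 40) = (32462 - 142) + 64 = 32320 + 64 = 32384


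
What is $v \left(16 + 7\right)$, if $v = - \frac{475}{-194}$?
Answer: $\frac{10925}{194} \approx 56.314$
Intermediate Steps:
$v = \frac{475}{194}$ ($v = \left(-475\right) \left(- \frac{1}{194}\right) = \frac{475}{194} \approx 2.4485$)
$v \left(16 + 7\right) = \frac{475 \left(16 + 7\right)}{194} = \frac{475}{194} \cdot 23 = \frac{10925}{194}$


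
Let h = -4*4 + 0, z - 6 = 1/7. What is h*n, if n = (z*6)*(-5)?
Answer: 20640/7 ≈ 2948.6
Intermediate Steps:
z = 43/7 (z = 6 + 1/7 = 6 + ⅐ = 43/7 ≈ 6.1429)
h = -16 (h = -16 + 0 = -16)
n = -1290/7 (n = ((43/7)*6)*(-5) = (258/7)*(-5) = -1290/7 ≈ -184.29)
h*n = -16*(-1290/7) = 20640/7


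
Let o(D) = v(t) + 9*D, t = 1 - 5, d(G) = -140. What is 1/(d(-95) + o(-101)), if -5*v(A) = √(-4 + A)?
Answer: -26225/27510033 + 10*I*√2/27510033 ≈ -0.00095329 + 5.1407e-7*I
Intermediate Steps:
t = -4
v(A) = -√(-4 + A)/5
o(D) = 9*D - 2*I*√2/5 (o(D) = -√(-4 - 4)/5 + 9*D = -2*I*√2/5 + 9*D = 9*D - 2*I*√2/5)
1/(d(-95) + o(-101)) = 1/(-140 + (9*(-101) - 2*I*√2/5)) = 1/(-140 + (-909 - 2*I*√2/5)) = 1/(-1049 - 2*I*√2/5)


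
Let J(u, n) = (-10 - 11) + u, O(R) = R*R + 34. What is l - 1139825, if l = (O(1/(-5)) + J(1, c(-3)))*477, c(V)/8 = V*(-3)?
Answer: -28328198/25 ≈ -1.1331e+6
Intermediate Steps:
c(V) = -24*V (c(V) = 8*(V*(-3)) = 8*(-3*V) = -24*V)
O(R) = 34 + R² (O(R) = R² + 34 = 34 + R²)
J(u, n) = -21 + u
l = 167427/25 (l = ((34 + (1/(-5))²) + (-21 + 1))*477 = ((34 + (-⅕)²) - 20)*477 = ((34 + 1/25) - 20)*477 = (851/25 - 20)*477 = (351/25)*477 = 167427/25 ≈ 6697.1)
l - 1139825 = 167427/25 - 1139825 = -28328198/25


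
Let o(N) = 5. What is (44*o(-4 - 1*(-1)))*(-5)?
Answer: -1100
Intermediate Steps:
(44*o(-4 - 1*(-1)))*(-5) = (44*5)*(-5) = 220*(-5) = -1100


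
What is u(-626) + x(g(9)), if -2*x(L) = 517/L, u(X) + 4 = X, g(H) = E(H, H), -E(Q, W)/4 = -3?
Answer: -15637/24 ≈ -651.54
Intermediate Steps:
E(Q, W) = 12 (E(Q, W) = -4*(-3) = 12)
g(H) = 12
u(X) = -4 + X
x(L) = -517/(2*L)
u(-626) + x(g(9)) = (-4 - 626) - 517/2/12 = -630 - 517/2*1/12 = -630 - 517/24 = -15637/24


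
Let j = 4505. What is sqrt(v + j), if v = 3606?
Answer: sqrt(8111) ≈ 90.061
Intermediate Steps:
sqrt(v + j) = sqrt(3606 + 4505) = sqrt(8111)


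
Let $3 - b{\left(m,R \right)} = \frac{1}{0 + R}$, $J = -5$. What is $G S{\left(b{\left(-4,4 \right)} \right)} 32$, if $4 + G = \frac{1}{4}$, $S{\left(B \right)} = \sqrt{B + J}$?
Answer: $- 180 i \approx - 180.0 i$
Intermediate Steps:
$b{\left(m,R \right)} = 3 - \frac{1}{R}$ ($b{\left(m,R \right)} = 3 - \frac{1}{0 + R} = 3 - \frac{1}{R}$)
$S{\left(B \right)} = \sqrt{-5 + B}$ ($S{\left(B \right)} = \sqrt{B - 5} = \sqrt{-5 + B}$)
$G = - \frac{15}{4}$ ($G = -4 + \frac{1}{4} = - \frac{15}{4} \approx -3.75$)
$G S{\left(b{\left(-4,4 \right)} \right)} 32 = - \frac{15 \sqrt{-5 + \left(3 - \frac{1}{4}\right)}}{4} \cdot 32 = - \frac{15 \sqrt{-5 + \frac{11}{4}}}{4} \cdot 32 = - \frac{15 \sqrt{- \frac{9}{4}}}{4} \cdot 32 = - \frac{15 \frac{3 i}{2}}{4} \cdot 32 = - \frac{45 i}{8} \cdot 32 = - 180 i$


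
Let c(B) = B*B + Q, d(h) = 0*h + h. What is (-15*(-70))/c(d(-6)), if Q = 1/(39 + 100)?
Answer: 4170/143 ≈ 29.161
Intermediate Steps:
d(h) = h (d(h) = 0 + h = h)
Q = 1/139 ≈ 0.0071942
c(B) = 1/139 + B² (c(B) = B*B + 1/139 = B² + 1/139 = 1/139 + B²)
(-15*(-70))/c(d(-6)) = (-15*(-70))/(1/139 + (-6)²) = 1050/(1/139 + 36) = 1050/(5005/139) = 1050*(139/5005) = 4170/143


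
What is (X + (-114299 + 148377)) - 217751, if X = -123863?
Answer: -307536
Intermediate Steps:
(X + (-114299 + 148377)) - 217751 = (-123863 + (-114299 + 148377)) - 217751 = (-123863 + 34078) - 217751 = -89785 - 217751 = -307536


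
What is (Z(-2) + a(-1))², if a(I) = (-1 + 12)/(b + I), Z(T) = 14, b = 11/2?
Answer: 21904/81 ≈ 270.42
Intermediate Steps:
b = 11/2 (b = 11*(½) = 11/2 ≈ 5.5000)
a(I) = 11/(11/2 + I) (a(I) = (-1 + 12)/(11/2 + I) = 11/(11/2 + I))
(Z(-2) + a(-1))² = (14 + 22/(11 + 2*(-1)))² = (14 + 22/(11 - 2))² = (14 + 22/9)² = (148/9)² = 21904/81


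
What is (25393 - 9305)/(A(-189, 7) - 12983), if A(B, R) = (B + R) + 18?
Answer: -16088/13147 ≈ -1.2237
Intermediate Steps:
A(B, R) = 18 + B + R
(25393 - 9305)/(A(-189, 7) - 12983) = (25393 - 9305)/((18 - 189 + 7) - 12983) = 16088/(-164 - 12983) = 16088/(-13147) = 16088*(-1/13147) = -16088/13147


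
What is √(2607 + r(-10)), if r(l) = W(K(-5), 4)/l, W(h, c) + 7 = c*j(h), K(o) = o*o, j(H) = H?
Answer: √259770/10 ≈ 50.968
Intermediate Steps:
K(o) = o²
W(h, c) = -7 + c*h
r(l) = 93/l (r(l) = (-7 + 4*(-5)²)/l = (-7 + 4*25)/l = (-7 + 100)/l = 93/l)
√(2607 + r(-10)) = √(2607 + 93/(-10)) = √(2607 + 93*(-⅒)) = √(2607 - 93/10) = √(25977/10) = √259770/10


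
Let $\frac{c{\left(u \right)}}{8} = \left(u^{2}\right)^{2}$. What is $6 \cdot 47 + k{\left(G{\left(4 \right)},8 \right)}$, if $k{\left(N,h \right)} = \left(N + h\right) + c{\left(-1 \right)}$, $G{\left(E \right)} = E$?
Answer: $302$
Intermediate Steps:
$c{\left(u \right)} = 8 u^{4}$ ($c{\left(u \right)} = 8 \left(u^{2}\right)^{2} = 8 u^{4}$)
$k{\left(N,h \right)} = 8 + N + h$ ($k{\left(N,h \right)} = \left(N + h\right) + 8 \left(-1\right)^{4} = \left(N + h\right) + 8 \cdot 1 = \left(N + h\right) + 8 = 8 + N + h$)
$6 \cdot 47 + k{\left(G{\left(4 \right)},8 \right)} = 6 \cdot 47 + \left(8 + 4 + 8\right) = 282 + 20 = 302$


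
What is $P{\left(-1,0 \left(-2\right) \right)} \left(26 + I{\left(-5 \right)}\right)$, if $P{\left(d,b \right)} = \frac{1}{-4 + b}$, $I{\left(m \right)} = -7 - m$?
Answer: $-6$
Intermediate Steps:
$P{\left(-1,0 \left(-2\right) \right)} \left(26 + I{\left(-5 \right)}\right) = \frac{26 - 2}{-4 + 0 \left(-2\right)} = \frac{26 + \left(-7 + 5\right)}{-4 + 0} = \frac{26 - 2}{-4} = \left(- \frac{1}{4}\right) 24 = -6$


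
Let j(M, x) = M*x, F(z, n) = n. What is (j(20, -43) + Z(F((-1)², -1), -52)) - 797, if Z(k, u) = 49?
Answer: -1608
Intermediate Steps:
(j(20, -43) + Z(F((-1)², -1), -52)) - 797 = (20*(-43) + 49) - 797 = (-860 + 49) - 797 = -811 - 797 = -1608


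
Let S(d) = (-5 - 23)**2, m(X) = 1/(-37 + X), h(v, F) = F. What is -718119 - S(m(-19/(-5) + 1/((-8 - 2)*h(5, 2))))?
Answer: -718903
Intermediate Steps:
S(d) = 784 (S(d) = (-28)**2 = 784)
-718119 - S(m(-19/(-5) + 1/((-8 - 2)*h(5, 2)))) = -718119 - 1*784 = -718119 - 784 = -718903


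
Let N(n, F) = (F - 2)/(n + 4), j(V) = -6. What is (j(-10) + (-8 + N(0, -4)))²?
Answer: 961/4 ≈ 240.25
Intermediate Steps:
N(n, F) = (-2 + F)/(4 + n)
(j(-10) + (-8 + N(0, -4)))² = (-6 + (-8 + (-2 - 4)/(4 + 0)))² = (-6 + (-8 - 6/4))² = (-6 + (-8 + (¼)*(-6)))² = (-6 + (-8 - 3/2))² = (-6 - 19/2)² = (-31/2)² = 961/4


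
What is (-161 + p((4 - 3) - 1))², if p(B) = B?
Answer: 25921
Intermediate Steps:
(-161 + p((4 - 3) - 1))² = (-161 + ((4 - 3) - 1))² = (-161 + (1 - 1))² = (-161 + 0)² = (-161)² = 25921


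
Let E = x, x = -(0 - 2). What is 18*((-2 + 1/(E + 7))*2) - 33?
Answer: -101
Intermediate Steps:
x = 2 (x = -1*(-2) = 2)
E = 2
18*((-2 + 1/(E + 7))*2) - 33 = 18*((-2 + 1/(2 + 7))*2) - 33 = 18*((-2 + 1/9)*2) - 33 = 18*(-17/9*2) - 33 = 18*(-34/9) - 33 = -68 - 33 = -101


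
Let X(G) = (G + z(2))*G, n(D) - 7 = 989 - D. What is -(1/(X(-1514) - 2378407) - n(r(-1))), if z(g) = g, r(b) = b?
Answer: 88971284/89239 ≈ 997.00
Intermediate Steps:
n(D) = 996 - D (n(D) = 7 + (989 - D) = 996 - D)
X(G) = G*(2 + G) (X(G) = (G + 2)*G = (2 + G)*G = G*(2 + G))
-(1/(X(-1514) - 2378407) - n(r(-1))) = -(1/(-1514*(2 - 1514) - 2378407) - (996 - 1*(-1))) = -(1/(-1514*(-1512) - 2378407) - (996 + 1)) = -(1/(2289168 - 2378407) - 1*997) = -(1/(-89239) - 997) = -(-1/89239 - 997) = -1*(-88971284/89239) = 88971284/89239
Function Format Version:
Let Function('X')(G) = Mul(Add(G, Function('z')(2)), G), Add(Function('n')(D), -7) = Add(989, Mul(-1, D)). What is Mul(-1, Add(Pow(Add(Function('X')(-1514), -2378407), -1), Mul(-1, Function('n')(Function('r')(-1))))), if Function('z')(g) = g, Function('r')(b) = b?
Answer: Rational(88971284, 89239) ≈ 997.00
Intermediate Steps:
Function('n')(D) = Add(996, Mul(-1, D)) (Function('n')(D) = Add(7, Add(989, Mul(-1, D))) = Add(996, Mul(-1, D)))
Function('X')(G) = Mul(G, Add(2, G)) (Function('X')(G) = Mul(Add(G, 2), G) = Mul(Add(2, G), G) = Mul(G, Add(2, G)))
Mul(-1, Add(Pow(Add(Function('X')(-1514), -2378407), -1), Mul(-1, Function('n')(Function('r')(-1))))) = Mul(-1, Add(Pow(Add(Mul(-1514, Add(2, -1514)), -2378407), -1), Mul(-1, Add(996, Mul(-1, -1))))) = Mul(-1, Add(Pow(Add(Mul(-1514, -1512), -2378407), -1), Mul(-1, Add(996, 1)))) = Mul(-1, Add(Pow(Add(2289168, -2378407), -1), Mul(-1, 997))) = Mul(-1, Add(Pow(-89239, -1), -997)) = Mul(-1, Add(Rational(-1, 89239), -997)) = Mul(-1, Rational(-88971284, 89239)) = Rational(88971284, 89239)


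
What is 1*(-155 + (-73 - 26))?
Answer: -254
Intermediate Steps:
1*(-155 + (-73 - 26)) = 1*(-155 - 99) = 1*(-254) = -254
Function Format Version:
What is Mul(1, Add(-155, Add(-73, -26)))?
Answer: -254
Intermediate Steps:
Mul(1, Add(-155, Add(-73, -26))) = Mul(1, Add(-155, -99)) = Mul(1, -254) = -254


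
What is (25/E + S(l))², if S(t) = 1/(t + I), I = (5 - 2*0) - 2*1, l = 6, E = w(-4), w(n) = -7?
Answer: 47524/3969 ≈ 11.974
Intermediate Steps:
E = -7
I = 3 (I = (5 + 0) - 2 = 5 - 2 = 3)
S(t) = 1/(3 + t) (S(t) = 1/(t + 3) = 1/(3 + t))
(25/E + S(l))² = (25/(-7) + 1/(3 + 6))² = (25*(-⅐) + 1/9)² = (-25/7 + ⅑)² = (-218/63)² = 47524/3969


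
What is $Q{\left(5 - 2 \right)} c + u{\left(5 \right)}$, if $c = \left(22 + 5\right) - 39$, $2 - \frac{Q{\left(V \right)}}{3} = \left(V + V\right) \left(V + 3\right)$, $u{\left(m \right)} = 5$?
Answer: $1229$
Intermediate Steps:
$Q{\left(V \right)} = 6 - 6 V \left(3 + V\right)$ ($Q{\left(V \right)} = 6 - 3 \left(V + V\right) \left(V + 3\right) = 6 - 3 \cdot 2 V \left(3 + V\right) = 6 - 6 V \left(3 + V\right)$)
$c = -12$ ($c = 27 - 39 = -12$)
$Q{\left(5 - 2 \right)} c + u{\left(5 \right)} = \left(6 - 18 \left(5 - 2\right) - 6 \left(5 - 2\right)^{2}\right) \left(-12\right) + 5 = \left(6 - 54 - 6 \cdot 3^{2}\right) \left(-12\right) + 5 = \left(6 - 54 - 54\right) \left(-12\right) + 5 = \left(-102\right) \left(-12\right) + 5 = 1224 + 5 = 1229$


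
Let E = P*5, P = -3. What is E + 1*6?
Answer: -9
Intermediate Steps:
E = -15 (E = -3*5 = -15)
E + 1*6 = -15 + 1*6 = -15 + 6 = -9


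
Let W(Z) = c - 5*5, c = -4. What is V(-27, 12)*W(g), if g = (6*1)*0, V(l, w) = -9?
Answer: 261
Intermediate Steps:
g = 0 (g = 6*0 = 0)
W(Z) = -29 (W(Z) = -4 - 5*5 = -4 - 25 = -29)
V(-27, 12)*W(g) = -9*(-29) = 261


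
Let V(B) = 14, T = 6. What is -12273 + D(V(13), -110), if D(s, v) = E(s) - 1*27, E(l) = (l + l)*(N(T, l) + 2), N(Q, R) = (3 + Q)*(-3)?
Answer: -13000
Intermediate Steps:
N(Q, R) = -9 - 3*Q
E(l) = -50*l (E(l) = (l + l)*((-9 - 3*6) + 2) = (2*l)*((-9 - 18) + 2) = (2*l)*(-27 + 2) = (2*l)*(-25) = -50*l)
D(s, v) = -27 - 50*s (D(s, v) = -50*s - 1*27 = -50*s - 27 = -27 - 50*s)
-12273 + D(V(13), -110) = -12273 + (-27 - 50*14) = -12273 + (-27 - 700) = -12273 - 727 = -13000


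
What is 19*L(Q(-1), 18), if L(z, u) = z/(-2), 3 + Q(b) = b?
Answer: 38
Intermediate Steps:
Q(b) = -3 + b
L(z, u) = -z/2 (L(z, u) = z*(-1/2) = -z/2)
19*L(Q(-1), 18) = 19*(-(-3 - 1)/2) = 19*(-1/2*(-4)) = 19*2 = 38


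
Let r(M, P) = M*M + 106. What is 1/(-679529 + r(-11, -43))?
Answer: -1/679302 ≈ -1.4721e-6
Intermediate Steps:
r(M, P) = 106 + M² (r(M, P) = M² + 106 = 106 + M²)
1/(-679529 + r(-11, -43)) = 1/(-679529 + (106 + (-11)²)) = 1/(-679529 + (106 + 121)) = 1/(-679529 + 227) = 1/(-679302) = -1/679302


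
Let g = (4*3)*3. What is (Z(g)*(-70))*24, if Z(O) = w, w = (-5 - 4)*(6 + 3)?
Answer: 136080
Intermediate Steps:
w = -81 (w = -9*9 = -81)
g = 36 (g = 12*3 = 36)
Z(O) = -81
(Z(g)*(-70))*24 = -81*(-70)*24 = 5670*24 = 136080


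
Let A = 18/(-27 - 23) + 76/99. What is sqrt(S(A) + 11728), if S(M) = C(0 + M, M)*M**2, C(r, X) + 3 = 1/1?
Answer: sqrt(71839293838)/2475 ≈ 108.29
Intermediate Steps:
C(r, X) = -2 (C(r, X) = -3 + 1/1 = -3 + 1 = -2)
A = 1009/2475 (A = 18/(-50) + 76*(1/99) = 18*(-1/50) + 76/99 = -9/25 + 76/99 = 1009/2475 ≈ 0.40768)
S(M) = -2*M**2
sqrt(S(A) + 11728) = sqrt(-2*(1009/2475)**2 + 11728) = sqrt(-2*1018081/6125625 + 11728) = sqrt(-2036162/6125625 + 11728) = sqrt(71839293838/6125625) = sqrt(71839293838)/2475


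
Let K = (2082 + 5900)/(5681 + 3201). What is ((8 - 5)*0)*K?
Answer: 0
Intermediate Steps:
K = 3991/4441 (K = 7982/8882 = 7982*(1/8882) = 3991/4441 ≈ 0.89867)
((8 - 5)*0)*K = ((8 - 5)*0)*(3991/4441) = (3*0)*(3991/4441) = 0*(3991/4441) = 0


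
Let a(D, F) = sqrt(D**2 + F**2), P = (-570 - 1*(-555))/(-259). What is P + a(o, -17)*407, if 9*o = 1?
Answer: 15/259 + 407*sqrt(23410)/9 ≈ 6919.2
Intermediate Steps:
o = 1/9 (o = (1/9)*1 = 1/9 ≈ 0.11111)
P = 15/259 (P = (-570 + 555)*(-1/259) = -15*(-1/259) = 15/259 ≈ 0.057915)
P + a(o, -17)*407 = 15/259 + sqrt((1/9)**2 + (-17)**2)*407 = 15/259 + sqrt(1/81 + 289)*407 = 15/259 + sqrt(23410/81)*407 = 15/259 + (sqrt(23410)/9)*407 = 15/259 + 407*sqrt(23410)/9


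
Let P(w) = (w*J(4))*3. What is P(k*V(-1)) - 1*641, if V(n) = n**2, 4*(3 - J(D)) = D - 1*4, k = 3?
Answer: -614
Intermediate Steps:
J(D) = 4 - D/4 (J(D) = 3 - (D - 1*4)/4 = 3 - (D - 4)/4 = 3 - (-4 + D)/4 = 3 + (1 - D/4) = 4 - D/4)
P(w) = 9*w (P(w) = (w*(4 - 1/4*4))*3 = (w*(4 - 1))*3 = (w*3)*3 = (3*w)*3 = 9*w)
P(k*V(-1)) - 1*641 = 9*(3*(-1)**2) - 1*641 = 9*(3*1) - 641 = 9*3 - 641 = 27 - 641 = -614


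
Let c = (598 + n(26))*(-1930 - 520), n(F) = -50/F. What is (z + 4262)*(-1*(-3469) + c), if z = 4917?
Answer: -173849828587/13 ≈ -1.3373e+10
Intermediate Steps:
c = -18985050/13 (c = (598 - 50/26)*(-1930 - 520) = (598 - 50*1/26)*(-2450) = (598 - 25/13)*(-2450) = (7749/13)*(-2450) = -18985050/13 ≈ -1.4604e+6)
(z + 4262)*(-1*(-3469) + c) = (4917 + 4262)*(-1*(-3469) - 18985050/13) = 9179*(3469 - 18985050/13) = 9179*(-18939953/13) = -173849828587/13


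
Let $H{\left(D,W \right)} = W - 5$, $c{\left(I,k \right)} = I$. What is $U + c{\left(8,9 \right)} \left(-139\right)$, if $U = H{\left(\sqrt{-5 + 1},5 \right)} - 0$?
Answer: $-1112$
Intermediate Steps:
$H{\left(D,W \right)} = -5 + W$
$U = 0$ ($U = \left(-5 + 5\right) - 0 = 0 + 0 = 0$)
$U + c{\left(8,9 \right)} \left(-139\right) = 0 + 8 \left(-139\right) = 0 - 1112 = -1112$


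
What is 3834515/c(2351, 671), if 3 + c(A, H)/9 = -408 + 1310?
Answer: 3834515/8091 ≈ 473.92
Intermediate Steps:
c(A, H) = 8091 (c(A, H) = -27 + 9*(-408 + 1310) = -27 + 9*902 = -27 + 8118 = 8091)
3834515/c(2351, 671) = 3834515/8091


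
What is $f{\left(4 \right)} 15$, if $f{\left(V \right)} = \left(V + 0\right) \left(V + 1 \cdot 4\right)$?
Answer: $480$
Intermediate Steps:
$f{\left(V \right)} = V \left(4 + V\right)$ ($f{\left(V \right)} = V \left(V + 4\right) = V \left(4 + V\right)$)
$f{\left(4 \right)} 15 = 4 \left(4 + 4\right) 15 = 4 \cdot 8 \cdot 15 = 32 \cdot 15 = 480$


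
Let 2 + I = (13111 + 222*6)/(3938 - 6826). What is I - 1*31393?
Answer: -90683203/2888 ≈ -31400.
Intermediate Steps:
I = -20219/2888 (I = -2 + (13111 + 222*6)/(3938 - 6826) = -2 + (13111 + 1332)/(-2888) = -2 + 14443*(-1/2888) = -2 - 14443/2888 = -20219/2888 ≈ -7.0010)
I - 1*31393 = -20219/2888 - 1*31393 = -20219/2888 - 31393 = -90683203/2888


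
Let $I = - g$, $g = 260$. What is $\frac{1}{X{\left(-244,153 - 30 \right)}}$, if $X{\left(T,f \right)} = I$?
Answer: $- \frac{1}{260} \approx -0.0038462$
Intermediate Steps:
$I = -260$ ($I = \left(-1\right) 260 = -260$)
$X{\left(T,f \right)} = -260$
$\frac{1}{X{\left(-244,153 - 30 \right)}} = \frac{1}{-260} = - \frac{1}{260}$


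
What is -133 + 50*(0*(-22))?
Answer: -133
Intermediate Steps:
-133 + 50*(0*(-22)) = -133 + 50*0 = -133 + 0 = -133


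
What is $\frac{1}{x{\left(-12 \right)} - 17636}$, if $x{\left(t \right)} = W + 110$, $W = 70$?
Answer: $- \frac{1}{17456} \approx -5.7287 \cdot 10^{-5}$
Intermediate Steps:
$x{\left(t \right)} = 180$ ($x{\left(t \right)} = 70 + 110 = 180$)
$\frac{1}{x{\left(-12 \right)} - 17636} = \frac{1}{180 - 17636} = \frac{1}{-17456} = - \frac{1}{17456}$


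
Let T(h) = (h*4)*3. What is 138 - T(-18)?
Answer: 354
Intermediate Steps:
T(h) = 12*h (T(h) = (4*h)*3 = 12*h)
138 - T(-18) = 138 - 12*(-18) = 138 - 1*(-216) = 138 + 216 = 354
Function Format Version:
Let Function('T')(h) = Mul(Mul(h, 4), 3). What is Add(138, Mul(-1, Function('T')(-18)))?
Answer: 354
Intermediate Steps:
Function('T')(h) = Mul(12, h) (Function('T')(h) = Mul(Mul(4, h), 3) = Mul(12, h))
Add(138, Mul(-1, Function('T')(-18))) = Add(138, Mul(-1, Mul(12, -18))) = Add(138, Mul(-1, -216)) = Add(138, 216) = 354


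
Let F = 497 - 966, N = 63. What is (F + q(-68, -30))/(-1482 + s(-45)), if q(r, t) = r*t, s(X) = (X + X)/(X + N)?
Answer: -1571/1487 ≈ -1.0565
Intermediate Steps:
s(X) = 2*X/(63 + X) (s(X) = (X + X)/(X + 63) = (2*X)/(63 + X) = 2*X/(63 + X))
F = -469
(F + q(-68, -30))/(-1482 + s(-45)) = (-469 - 68*(-30))/(-1482 + 2*(-45)/(63 - 45)) = (-469 + 2040)/(-1482 + 2*(-45)/18) = 1571/(-1482 + 2*(-45)*(1/18)) = 1571/(-1482 - 5) = 1571/(-1487) = 1571*(-1/1487) = -1571/1487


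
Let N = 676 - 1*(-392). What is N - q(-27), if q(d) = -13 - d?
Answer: 1054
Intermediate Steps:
N = 1068 (N = 676 + 392 = 1068)
N - q(-27) = 1068 - (-13 - 1*(-27)) = 1068 - (-13 + 27) = 1068 - 1*14 = 1068 - 14 = 1054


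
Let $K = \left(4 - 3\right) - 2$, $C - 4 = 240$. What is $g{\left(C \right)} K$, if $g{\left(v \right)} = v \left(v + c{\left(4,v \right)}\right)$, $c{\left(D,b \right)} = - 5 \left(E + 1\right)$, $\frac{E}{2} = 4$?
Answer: $-48556$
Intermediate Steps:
$E = 8$ ($E = 2 \cdot 4 = 8$)
$c{\left(D,b \right)} = -45$ ($c{\left(D,b \right)} = - 5 \left(8 + 1\right) = \left(-5\right) 9 = -45$)
$C = 244$ ($C = 4 + 240 = 244$)
$K = -1$ ($K = 1 - 2 = -1$)
$g{\left(v \right)} = v \left(-45 + v\right)$ ($g{\left(v \right)} = v \left(v - 45\right) = v \left(-45 + v\right)$)
$g{\left(C \right)} K = 244 \left(-45 + 244\right) \left(-1\right) = 244 \cdot 199 \left(-1\right) = 48556 \left(-1\right) = -48556$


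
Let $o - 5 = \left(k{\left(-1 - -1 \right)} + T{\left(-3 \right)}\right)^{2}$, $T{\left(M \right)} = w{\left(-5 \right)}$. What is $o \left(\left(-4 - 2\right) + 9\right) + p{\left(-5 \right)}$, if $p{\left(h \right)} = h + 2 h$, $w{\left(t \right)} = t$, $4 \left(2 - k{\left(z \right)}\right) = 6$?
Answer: $\frac{243}{4} \approx 60.75$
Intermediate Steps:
$k{\left(z \right)} = \frac{1}{2}$ ($k{\left(z \right)} = 2 - \frac{3}{2} = \frac{1}{2}$)
$T{\left(M \right)} = -5$
$p{\left(h \right)} = 3 h$
$o = \frac{101}{4}$ ($o = 5 + \left(\frac{1}{2} - 5\right)^{2} = 5 + \left(- \frac{9}{2}\right)^{2} = 5 + \frac{81}{4} = \frac{101}{4} \approx 25.25$)
$o \left(\left(-4 - 2\right) + 9\right) + p{\left(-5 \right)} = \frac{101 \left(\left(-4 - 2\right) + 9\right)}{4} + 3 \left(-5\right) = \frac{101 \left(-6 + 9\right)}{4} - 15 = \frac{101}{4} \cdot 3 - 15 = \frac{303}{4} - 15 = \frac{243}{4}$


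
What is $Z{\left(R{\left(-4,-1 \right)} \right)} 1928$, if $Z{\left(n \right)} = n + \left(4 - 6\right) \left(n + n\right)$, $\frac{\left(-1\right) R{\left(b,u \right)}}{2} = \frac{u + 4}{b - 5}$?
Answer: $-3856$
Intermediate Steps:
$R{\left(b,u \right)} = - \frac{2 \left(4 + u\right)}{-5 + b}$ ($R{\left(b,u \right)} = - 2 \frac{u + 4}{b - 5} = - 2 \frac{4 + u}{-5 + b} = - \frac{2 \left(4 + u\right)}{-5 + b}$)
$Z{\left(n \right)} = - 3 n$ ($Z{\left(n \right)} = n - 2 \cdot 2 n = n - 4 n = - 3 n$)
$Z{\left(R{\left(-4,-1 \right)} \right)} 1928 = - 3 \frac{2 \left(-4 - -1\right)}{-5 - 4} \cdot 1928 = - 3 \frac{2 \left(-4 + 1\right)}{-9} \cdot 1928 = - 3 \cdot 2 \left(- \frac{1}{9}\right) \left(-3\right) 1928 = \left(-3\right) \frac{2}{3} \cdot 1928 = \left(-2\right) 1928 = -3856$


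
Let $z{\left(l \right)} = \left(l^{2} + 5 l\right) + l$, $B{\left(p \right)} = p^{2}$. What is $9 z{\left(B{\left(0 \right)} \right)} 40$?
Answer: $0$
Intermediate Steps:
$z{\left(l \right)} = l^{2} + 6 l$
$9 z{\left(B{\left(0 \right)} \right)} 40 = 9 \cdot 0^{2} \left(6 + 0^{2}\right) 40 = 9 \cdot 0 \left(6 + 0\right) 40 = 9 \cdot 0 \cdot 6 \cdot 40 = 9 \cdot 0 \cdot 40 = 0 \cdot 40 = 0$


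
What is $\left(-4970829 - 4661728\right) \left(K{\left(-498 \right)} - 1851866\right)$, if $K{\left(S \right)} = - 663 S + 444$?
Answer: $14653508071136$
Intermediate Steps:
$K{\left(S \right)} = 444 - 663 S$
$\left(-4970829 - 4661728\right) \left(K{\left(-498 \right)} - 1851866\right) = \left(-4970829 - 4661728\right) \left(\left(444 - -330174\right) - 1851866\right) = - 9632557 \left(\left(444 + 330174\right) - 1851866\right) = - 9632557 \left(330618 - 1851866\right) = \left(-9632557\right) \left(-1521248\right) = 14653508071136$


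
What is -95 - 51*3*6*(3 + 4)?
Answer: -6521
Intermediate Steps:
-95 - 51*3*6*(3 + 4) = -95 - 918*7 = -95 - 51*126 = -95 - 6426 = -6521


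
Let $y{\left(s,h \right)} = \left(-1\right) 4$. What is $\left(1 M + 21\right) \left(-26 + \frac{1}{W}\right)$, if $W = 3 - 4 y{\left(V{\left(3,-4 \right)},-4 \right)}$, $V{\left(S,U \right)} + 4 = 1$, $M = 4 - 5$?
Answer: $- \frac{9860}{19} \approx -518.95$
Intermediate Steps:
$M = -1$
$V{\left(S,U \right)} = -3$ ($V{\left(S,U \right)} = -4 + 1 = -3$)
$y{\left(s,h \right)} = -4$
$W = 19$ ($W = 3 - -16 = 3 + 16 = 19$)
$\left(1 M + 21\right) \left(-26 + \frac{1}{W}\right) = \left(1 \left(-1\right) + 21\right) \left(-26 + \frac{1}{19}\right) = \left(-1 + 21\right) \left(-26 + \frac{1}{19}\right) = 20 \left(- \frac{493}{19}\right) = - \frac{9860}{19}$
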